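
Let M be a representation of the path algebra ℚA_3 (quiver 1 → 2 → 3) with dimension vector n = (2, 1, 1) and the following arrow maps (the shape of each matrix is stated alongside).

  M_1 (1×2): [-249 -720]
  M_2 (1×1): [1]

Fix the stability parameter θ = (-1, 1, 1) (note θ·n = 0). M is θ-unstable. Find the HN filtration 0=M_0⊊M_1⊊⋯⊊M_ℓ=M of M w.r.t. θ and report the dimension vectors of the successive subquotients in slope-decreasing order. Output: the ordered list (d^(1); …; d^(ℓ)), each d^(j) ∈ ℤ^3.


Via rank(M_{q-1}∘⋯∘M_p): M ≅ I[1,1], I[1,3].
μ_θ-semistable layers: μ^(1)=1; μ^(2)=-1

((0, 1, 1); (2, 0, 0))


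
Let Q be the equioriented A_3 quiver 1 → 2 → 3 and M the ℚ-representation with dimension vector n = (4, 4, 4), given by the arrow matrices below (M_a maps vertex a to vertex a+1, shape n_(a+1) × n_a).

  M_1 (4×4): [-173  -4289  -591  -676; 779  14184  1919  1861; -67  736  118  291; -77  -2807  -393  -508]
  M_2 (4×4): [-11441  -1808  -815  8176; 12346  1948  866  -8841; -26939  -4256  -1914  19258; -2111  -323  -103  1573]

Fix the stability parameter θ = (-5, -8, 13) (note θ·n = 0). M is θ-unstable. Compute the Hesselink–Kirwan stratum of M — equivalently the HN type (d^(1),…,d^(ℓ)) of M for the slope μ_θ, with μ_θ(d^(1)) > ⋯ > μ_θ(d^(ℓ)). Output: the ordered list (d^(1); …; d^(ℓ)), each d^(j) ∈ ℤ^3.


Interval decomposition of M: I[1,3]^4.
HN type (ℓ=2): μ^(1)=13; μ^(2)=-13/2

((0, 0, 4); (4, 4, 0))


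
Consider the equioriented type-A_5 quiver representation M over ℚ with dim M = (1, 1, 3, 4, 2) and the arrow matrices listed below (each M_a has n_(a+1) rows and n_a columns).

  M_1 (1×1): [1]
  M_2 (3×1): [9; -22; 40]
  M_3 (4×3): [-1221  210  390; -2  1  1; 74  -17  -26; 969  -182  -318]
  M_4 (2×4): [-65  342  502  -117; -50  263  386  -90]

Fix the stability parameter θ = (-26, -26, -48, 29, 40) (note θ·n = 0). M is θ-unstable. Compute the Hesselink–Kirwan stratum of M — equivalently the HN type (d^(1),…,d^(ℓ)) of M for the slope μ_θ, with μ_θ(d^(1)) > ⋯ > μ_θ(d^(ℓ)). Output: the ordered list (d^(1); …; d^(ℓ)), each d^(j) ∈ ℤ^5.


Interval decomposition of M: I[1,4], I[3,5]^2, I[4,4].
HN type (ℓ=4): μ^(1)=40; μ^(2)=29; μ^(3)=-100/3; μ^(4)=-48

((0, 0, 0, 0, 2); (0, 0, 0, 4, 0); (1, 1, 1, 0, 0); (0, 0, 2, 0, 0))


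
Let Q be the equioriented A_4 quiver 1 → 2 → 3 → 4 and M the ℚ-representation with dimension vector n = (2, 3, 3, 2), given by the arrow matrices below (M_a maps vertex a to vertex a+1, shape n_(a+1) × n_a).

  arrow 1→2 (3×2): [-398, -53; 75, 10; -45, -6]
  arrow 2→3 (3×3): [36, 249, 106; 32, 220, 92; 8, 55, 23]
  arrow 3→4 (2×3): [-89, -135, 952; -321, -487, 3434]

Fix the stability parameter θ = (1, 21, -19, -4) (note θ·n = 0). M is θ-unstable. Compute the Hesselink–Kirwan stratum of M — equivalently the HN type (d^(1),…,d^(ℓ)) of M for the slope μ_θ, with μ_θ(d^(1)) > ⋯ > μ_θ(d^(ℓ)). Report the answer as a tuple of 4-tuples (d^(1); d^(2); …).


Via rank(M_{q-1}∘⋯∘M_p): M ≅ I[1,2], I[1,4], I[2,4], I[3,3].
μ_θ-semistable layers: μ^(1)=21; μ^(2)=1; μ^(3)=-1/4; μ^(4)=-2/3; μ^(5)=-19

((0, 1, 0, 0); (1, 0, 0, 0); (1, 1, 1, 1); (0, 1, 1, 1); (0, 0, 1, 0))


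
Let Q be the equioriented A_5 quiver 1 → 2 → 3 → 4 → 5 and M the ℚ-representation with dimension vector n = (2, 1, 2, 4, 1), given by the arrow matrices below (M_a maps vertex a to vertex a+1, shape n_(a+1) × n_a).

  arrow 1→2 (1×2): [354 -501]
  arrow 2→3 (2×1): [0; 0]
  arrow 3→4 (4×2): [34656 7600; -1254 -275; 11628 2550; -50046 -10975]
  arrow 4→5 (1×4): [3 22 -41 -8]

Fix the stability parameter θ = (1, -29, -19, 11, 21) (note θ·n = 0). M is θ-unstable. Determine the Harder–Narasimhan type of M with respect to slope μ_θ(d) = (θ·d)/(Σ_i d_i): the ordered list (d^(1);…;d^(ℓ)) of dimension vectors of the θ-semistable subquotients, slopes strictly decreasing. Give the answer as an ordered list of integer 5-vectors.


Barcode: M ≅ I[1,1], I[1,2], I[3,3], I[3,4], I[4,4]^2, I[4,5]. HN layers by μ_θ (5 steps, strictly decreasing):
  μ^(1)=21; μ^(2)=11; μ^(3)=1; μ^(4)=-14; μ^(5)=-19

((0, 0, 0, 0, 1); (0, 0, 0, 4, 0); (1, 0, 0, 0, 0); (1, 1, 0, 0, 0); (0, 0, 2, 0, 0))


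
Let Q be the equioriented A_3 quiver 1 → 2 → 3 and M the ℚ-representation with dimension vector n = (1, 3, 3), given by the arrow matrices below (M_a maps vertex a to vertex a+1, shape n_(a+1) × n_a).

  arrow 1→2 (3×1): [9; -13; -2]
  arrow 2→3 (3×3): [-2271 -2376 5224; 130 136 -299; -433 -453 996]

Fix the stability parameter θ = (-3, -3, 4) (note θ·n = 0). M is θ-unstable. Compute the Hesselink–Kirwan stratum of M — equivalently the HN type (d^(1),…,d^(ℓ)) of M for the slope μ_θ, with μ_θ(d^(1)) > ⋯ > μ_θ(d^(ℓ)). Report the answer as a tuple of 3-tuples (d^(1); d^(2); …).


Barcode: M ≅ I[1,3], I[2,3]^2. HN layers by μ_θ (2 steps, strictly decreasing):
  μ^(1)=4; μ^(2)=-3

((0, 0, 3); (1, 3, 0))


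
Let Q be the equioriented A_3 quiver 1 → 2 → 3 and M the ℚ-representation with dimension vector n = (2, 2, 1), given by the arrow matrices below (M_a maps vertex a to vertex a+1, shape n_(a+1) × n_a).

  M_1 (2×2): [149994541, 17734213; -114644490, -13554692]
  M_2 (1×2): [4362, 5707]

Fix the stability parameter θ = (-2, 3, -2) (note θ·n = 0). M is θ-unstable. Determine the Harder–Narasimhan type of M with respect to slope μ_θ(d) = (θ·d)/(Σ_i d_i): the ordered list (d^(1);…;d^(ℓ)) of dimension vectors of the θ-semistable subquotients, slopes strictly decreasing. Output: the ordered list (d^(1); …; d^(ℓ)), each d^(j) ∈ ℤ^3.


Via rank(M_{q-1}∘⋯∘M_p): M ≅ I[1,2], I[1,3].
μ_θ-semistable layers: μ^(1)=3; μ^(2)=1/2; μ^(3)=-2

((0, 1, 0); (0, 1, 1); (2, 0, 0))


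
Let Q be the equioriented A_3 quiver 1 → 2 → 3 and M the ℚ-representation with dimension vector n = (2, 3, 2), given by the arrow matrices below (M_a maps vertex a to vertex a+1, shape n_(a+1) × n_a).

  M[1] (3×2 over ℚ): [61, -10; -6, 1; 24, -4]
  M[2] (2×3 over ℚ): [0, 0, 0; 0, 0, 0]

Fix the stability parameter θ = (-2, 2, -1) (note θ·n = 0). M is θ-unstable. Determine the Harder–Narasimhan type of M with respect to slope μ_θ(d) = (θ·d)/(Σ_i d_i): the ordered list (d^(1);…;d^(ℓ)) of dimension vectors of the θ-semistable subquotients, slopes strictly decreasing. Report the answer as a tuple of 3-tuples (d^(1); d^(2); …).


Barcode: M ≅ I[1,2]^2, I[2,2], I[3,3]^2. HN layers by μ_θ (3 steps, strictly decreasing):
  μ^(1)=2; μ^(2)=-1; μ^(3)=-2

((0, 3, 0); (0, 0, 2); (2, 0, 0))


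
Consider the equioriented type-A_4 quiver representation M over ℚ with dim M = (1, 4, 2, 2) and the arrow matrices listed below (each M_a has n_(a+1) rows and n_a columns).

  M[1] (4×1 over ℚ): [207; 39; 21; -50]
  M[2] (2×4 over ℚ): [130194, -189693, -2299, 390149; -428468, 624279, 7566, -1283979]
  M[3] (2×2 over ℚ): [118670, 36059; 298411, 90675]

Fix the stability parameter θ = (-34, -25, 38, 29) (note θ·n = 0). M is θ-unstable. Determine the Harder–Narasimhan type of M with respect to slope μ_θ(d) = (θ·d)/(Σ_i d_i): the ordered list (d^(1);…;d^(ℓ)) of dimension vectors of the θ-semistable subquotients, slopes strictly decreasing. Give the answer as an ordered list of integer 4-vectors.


Barcode: M ≅ I[1,4], I[2,2]^2, I[2,4]. HN layers by μ_θ (3 steps, strictly decreasing):
  μ^(1)=67/2; μ^(2)=-25; μ^(3)=-34

((0, 0, 2, 2); (0, 4, 0, 0); (1, 0, 0, 0))


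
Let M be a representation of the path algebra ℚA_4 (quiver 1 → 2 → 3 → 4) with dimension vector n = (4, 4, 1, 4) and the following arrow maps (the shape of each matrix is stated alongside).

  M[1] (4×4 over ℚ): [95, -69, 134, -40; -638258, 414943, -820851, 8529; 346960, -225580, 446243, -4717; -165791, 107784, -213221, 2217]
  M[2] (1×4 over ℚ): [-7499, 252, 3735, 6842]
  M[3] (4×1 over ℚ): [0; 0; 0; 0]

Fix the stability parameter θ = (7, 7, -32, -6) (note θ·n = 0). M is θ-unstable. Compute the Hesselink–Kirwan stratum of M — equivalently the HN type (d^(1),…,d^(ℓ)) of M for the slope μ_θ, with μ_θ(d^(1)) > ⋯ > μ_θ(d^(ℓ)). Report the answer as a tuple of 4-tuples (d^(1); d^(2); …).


Barcode: M ≅ I[1,1], I[1,2]^2, I[1,3], I[2,2], I[4,4]^4. HN layers by μ_θ (2 steps, strictly decreasing):
  μ^(1)=7; μ^(2)=-6

((3, 3, 0, 0); (1, 1, 1, 4))


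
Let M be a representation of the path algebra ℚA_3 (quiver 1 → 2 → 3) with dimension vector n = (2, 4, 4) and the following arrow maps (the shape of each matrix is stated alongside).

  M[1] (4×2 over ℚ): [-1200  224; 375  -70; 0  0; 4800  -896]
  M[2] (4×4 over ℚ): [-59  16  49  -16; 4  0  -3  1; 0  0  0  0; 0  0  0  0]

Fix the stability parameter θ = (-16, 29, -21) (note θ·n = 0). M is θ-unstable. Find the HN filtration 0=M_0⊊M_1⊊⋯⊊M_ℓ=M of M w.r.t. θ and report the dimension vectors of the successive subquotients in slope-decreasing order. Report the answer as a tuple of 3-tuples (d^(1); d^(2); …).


Barcode: M ≅ I[1,1], I[1,2], I[2,2], I[2,3]^2, I[3,3]^2. HN layers by μ_θ (4 steps, strictly decreasing):
  μ^(1)=29; μ^(2)=4; μ^(3)=-16; μ^(4)=-21

((0, 2, 0); (0, 2, 2); (2, 0, 0); (0, 0, 2))


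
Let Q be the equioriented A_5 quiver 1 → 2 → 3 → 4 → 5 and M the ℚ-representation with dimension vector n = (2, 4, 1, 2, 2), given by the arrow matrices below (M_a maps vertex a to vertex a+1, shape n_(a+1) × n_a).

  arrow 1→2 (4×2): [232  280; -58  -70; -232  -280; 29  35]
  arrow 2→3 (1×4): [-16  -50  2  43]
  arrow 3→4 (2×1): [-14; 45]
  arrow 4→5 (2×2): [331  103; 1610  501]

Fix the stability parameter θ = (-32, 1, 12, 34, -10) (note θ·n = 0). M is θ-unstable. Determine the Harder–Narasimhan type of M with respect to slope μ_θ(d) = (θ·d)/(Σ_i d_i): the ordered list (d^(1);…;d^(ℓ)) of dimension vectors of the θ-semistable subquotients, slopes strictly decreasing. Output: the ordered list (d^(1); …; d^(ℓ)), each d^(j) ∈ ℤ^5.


Barcode: M ≅ I[1,1], I[1,5], I[2,2]^3, I[4,5]. HN layers by μ_θ (3 steps, strictly decreasing):
  μ^(1)=12; μ^(2)=1; μ^(3)=-32

((0, 0, 1, 2, 2); (0, 4, 0, 0, 0); (2, 0, 0, 0, 0))


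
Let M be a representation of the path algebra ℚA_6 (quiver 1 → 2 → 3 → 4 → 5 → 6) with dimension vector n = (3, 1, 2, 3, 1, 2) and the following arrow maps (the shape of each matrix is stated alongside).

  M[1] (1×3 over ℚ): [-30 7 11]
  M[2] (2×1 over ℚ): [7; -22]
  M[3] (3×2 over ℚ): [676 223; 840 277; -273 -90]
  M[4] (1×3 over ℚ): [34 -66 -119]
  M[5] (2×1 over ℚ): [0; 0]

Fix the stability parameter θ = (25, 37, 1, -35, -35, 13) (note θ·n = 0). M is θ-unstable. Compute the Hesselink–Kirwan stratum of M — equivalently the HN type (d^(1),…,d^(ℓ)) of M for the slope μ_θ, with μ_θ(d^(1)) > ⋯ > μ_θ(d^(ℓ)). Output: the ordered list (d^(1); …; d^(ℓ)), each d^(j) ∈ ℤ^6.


Via rank(M_{q-1}∘⋯∘M_p): M ≅ I[1,1]^2, I[1,5], I[3,4], I[4,4], I[6,6]^2.
μ_θ-semistable layers: μ^(1)=25; μ^(2)=13; μ^(3)=-7/5; μ^(4)=-17; μ^(5)=-35

((2, 0, 0, 0, 0, 0); (0, 0, 0, 0, 0, 2); (1, 1, 1, 1, 1, 0); (0, 0, 1, 1, 0, 0); (0, 0, 0, 1, 0, 0))


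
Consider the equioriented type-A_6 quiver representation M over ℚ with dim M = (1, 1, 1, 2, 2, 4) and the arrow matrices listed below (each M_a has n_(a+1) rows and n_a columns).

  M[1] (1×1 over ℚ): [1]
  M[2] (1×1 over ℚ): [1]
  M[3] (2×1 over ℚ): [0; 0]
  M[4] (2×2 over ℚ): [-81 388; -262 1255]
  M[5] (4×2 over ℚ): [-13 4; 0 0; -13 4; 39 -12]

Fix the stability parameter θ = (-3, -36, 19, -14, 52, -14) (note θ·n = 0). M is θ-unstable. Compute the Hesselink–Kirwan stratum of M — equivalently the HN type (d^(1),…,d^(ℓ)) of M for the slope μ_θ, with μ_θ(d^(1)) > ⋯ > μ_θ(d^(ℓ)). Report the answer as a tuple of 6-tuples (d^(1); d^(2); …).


Interval decomposition of M: I[1,3], I[4,5], I[4,6], I[6,6]^3.
HN type (ℓ=4): μ^(1)=52; μ^(2)=19; μ^(3)=-14; μ^(4)=-39/2

((0, 0, 0, 0, 1, 0); (0, 0, 1, 0, 1, 1); (0, 0, 0, 2, 0, 3); (1, 1, 0, 0, 0, 0))


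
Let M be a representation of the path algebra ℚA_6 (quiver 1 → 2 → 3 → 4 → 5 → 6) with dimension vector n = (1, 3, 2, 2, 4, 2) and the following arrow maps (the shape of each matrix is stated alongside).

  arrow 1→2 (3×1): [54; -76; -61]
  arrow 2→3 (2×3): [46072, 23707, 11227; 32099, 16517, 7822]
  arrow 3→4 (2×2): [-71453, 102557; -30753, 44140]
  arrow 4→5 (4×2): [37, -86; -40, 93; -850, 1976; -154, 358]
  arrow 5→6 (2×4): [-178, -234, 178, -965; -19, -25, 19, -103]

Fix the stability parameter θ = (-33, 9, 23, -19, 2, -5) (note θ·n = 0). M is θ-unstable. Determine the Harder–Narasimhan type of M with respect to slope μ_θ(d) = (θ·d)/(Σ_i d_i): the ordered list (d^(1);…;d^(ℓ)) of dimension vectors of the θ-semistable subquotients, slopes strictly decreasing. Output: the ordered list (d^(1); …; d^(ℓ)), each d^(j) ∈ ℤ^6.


Via rank(M_{q-1}∘⋯∘M_p): M ≅ I[1,5], I[2,2], I[2,6], I[5,5], I[5,6].
μ_θ-semistable layers: μ^(1)=9; μ^(2)=15/4; μ^(3)=2; μ^(4)=-3/2; μ^(5)=-33

((0, 1, 0, 0, 0, 0); (0, 1, 1, 1, 1, 0); (0, 1, 1, 1, 2, 1); (0, 0, 0, 0, 1, 1); (1, 0, 0, 0, 0, 0))


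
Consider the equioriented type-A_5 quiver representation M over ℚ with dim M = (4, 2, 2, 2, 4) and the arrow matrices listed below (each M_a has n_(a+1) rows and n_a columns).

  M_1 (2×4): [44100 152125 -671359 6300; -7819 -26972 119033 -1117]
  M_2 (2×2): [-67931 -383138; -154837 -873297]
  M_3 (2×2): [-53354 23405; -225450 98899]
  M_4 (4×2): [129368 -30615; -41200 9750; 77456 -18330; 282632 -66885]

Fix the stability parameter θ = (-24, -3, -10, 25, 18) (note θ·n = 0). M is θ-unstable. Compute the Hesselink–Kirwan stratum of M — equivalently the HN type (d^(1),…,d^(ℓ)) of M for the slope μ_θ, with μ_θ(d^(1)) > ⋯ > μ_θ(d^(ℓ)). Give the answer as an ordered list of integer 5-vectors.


Via rank(M_{q-1}∘⋯∘M_p): M ≅ I[1,1]^2, I[1,4], I[1,5], I[5,5]^3.
μ_θ-semistable layers: μ^(1)=25; μ^(2)=43/2; μ^(3)=18; μ^(4)=-13/2; μ^(5)=-24

((0, 0, 0, 1, 0); (0, 0, 0, 1, 1); (0, 0, 0, 0, 3); (0, 2, 2, 0, 0); (4, 0, 0, 0, 0))


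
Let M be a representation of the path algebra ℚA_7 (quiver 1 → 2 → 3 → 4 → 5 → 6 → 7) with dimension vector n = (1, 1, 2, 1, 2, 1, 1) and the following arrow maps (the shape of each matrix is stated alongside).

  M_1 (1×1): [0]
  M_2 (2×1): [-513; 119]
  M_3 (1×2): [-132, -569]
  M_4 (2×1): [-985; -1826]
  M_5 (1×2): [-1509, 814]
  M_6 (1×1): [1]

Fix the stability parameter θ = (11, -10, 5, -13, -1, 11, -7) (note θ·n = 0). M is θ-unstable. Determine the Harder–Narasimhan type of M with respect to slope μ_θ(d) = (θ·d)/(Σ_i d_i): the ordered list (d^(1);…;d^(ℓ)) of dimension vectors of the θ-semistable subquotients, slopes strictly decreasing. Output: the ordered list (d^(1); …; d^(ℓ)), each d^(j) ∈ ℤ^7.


Via rank(M_{q-1}∘⋯∘M_p): M ≅ I[1,1], I[2,7], I[3,3], I[5,5].
μ_θ-semistable layers: μ^(1)=11; μ^(2)=5; μ^(3)=2; μ^(4)=-1; μ^(5)=-4; μ^(6)=-10

((1, 0, 0, 0, 0, 0, 0); (0, 0, 1, 0, 0, 0, 0); (0, 0, 0, 0, 0, 1, 1); (0, 0, 0, 0, 2, 0, 0); (0, 0, 1, 1, 0, 0, 0); (0, 1, 0, 0, 0, 0, 0))


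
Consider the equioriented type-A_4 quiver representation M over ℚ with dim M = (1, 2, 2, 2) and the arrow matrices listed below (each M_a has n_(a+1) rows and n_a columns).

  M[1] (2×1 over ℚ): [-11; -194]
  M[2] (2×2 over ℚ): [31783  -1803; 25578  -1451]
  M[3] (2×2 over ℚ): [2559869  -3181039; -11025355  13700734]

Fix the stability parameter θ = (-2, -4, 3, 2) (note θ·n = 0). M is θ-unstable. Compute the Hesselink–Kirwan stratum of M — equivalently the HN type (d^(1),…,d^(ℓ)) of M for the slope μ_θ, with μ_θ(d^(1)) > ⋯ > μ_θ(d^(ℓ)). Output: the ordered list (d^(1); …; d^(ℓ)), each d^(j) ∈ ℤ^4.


Barcode: M ≅ I[1,4], I[2,4]. HN layers by μ_θ (3 steps, strictly decreasing):
  μ^(1)=5/2; μ^(2)=-3; μ^(3)=-4

((0, 0, 2, 2); (1, 1, 0, 0); (0, 1, 0, 0))


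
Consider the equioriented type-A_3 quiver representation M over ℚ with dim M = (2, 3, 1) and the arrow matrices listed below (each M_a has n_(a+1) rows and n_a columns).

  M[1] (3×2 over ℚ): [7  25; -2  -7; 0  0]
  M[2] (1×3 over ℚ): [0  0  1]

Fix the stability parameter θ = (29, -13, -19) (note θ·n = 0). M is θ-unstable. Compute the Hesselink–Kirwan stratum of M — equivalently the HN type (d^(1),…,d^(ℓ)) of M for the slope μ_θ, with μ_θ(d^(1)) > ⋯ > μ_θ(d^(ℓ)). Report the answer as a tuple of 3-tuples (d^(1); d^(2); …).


Via rank(M_{q-1}∘⋯∘M_p): M ≅ I[1,2]^2, I[2,3].
μ_θ-semistable layers: μ^(1)=8; μ^(2)=-16

((2, 2, 0); (0, 1, 1))


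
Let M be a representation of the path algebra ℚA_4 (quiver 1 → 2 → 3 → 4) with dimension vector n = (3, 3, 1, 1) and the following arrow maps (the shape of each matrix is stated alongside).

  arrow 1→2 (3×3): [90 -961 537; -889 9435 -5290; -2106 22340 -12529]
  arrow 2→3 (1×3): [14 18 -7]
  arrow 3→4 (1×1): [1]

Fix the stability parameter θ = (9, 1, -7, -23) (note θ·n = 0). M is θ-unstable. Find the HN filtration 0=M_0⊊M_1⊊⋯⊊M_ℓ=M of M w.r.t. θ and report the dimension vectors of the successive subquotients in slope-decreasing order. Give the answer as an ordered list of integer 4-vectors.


Interval decomposition of M: I[1,2]^2, I[1,4].
HN type (ℓ=2): μ^(1)=5; μ^(2)=-5

((2, 2, 0, 0); (1, 1, 1, 1))


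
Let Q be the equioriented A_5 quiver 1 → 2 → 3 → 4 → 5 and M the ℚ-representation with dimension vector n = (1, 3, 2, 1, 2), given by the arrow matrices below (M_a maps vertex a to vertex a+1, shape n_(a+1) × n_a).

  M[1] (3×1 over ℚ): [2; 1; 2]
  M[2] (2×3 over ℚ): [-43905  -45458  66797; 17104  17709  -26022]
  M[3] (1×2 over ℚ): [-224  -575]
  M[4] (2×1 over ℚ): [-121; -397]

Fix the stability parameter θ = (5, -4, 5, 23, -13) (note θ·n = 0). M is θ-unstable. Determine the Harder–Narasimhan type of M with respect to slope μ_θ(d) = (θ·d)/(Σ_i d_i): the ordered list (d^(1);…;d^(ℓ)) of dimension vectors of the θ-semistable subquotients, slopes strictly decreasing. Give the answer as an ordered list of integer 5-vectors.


Via rank(M_{q-1}∘⋯∘M_p): M ≅ I[1,5], I[2,2], I[2,3], I[5,5].
μ_θ-semistable layers: μ^(1)=5; μ^(2)=1/2; μ^(3)=-4; μ^(4)=-13

((0, 0, 2, 1, 1); (1, 1, 0, 0, 0); (0, 2, 0, 0, 0); (0, 0, 0, 0, 1))


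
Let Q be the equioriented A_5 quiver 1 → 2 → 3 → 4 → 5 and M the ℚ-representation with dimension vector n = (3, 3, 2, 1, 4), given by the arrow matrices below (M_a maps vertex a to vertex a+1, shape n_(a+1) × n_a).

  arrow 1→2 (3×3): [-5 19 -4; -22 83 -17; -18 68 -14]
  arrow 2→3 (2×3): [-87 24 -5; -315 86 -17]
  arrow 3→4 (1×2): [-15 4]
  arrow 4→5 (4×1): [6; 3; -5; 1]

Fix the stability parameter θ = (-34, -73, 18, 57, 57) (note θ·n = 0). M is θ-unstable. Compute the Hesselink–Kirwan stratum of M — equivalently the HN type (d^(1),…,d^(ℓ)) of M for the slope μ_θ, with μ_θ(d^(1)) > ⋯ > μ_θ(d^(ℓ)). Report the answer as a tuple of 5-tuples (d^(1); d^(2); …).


Barcode: M ≅ I[1,1], I[1,3], I[1,5], I[2,2], I[5,5]^3. HN layers by μ_θ (5 steps, strictly decreasing):
  μ^(1)=57; μ^(2)=18; μ^(3)=-34; μ^(4)=-107/2; μ^(5)=-73

((0, 0, 0, 1, 4); (0, 0, 2, 0, 0); (1, 0, 0, 0, 0); (2, 2, 0, 0, 0); (0, 1, 0, 0, 0))


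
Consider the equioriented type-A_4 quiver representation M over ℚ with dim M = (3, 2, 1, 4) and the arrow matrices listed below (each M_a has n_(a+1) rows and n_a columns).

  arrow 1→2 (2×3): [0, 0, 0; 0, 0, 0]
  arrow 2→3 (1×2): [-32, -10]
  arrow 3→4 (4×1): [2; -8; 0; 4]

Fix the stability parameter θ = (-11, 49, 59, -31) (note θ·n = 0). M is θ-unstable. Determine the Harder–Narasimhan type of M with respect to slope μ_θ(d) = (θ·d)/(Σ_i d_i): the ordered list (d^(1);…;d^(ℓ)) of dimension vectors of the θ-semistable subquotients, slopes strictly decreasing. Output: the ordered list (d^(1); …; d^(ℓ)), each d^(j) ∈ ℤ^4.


Via rank(M_{q-1}∘⋯∘M_p): M ≅ I[1,1]^3, I[2,2], I[2,4], I[4,4]^3.
μ_θ-semistable layers: μ^(1)=49; μ^(2)=77/3; μ^(3)=-11; μ^(4)=-31

((0, 1, 0, 0); (0, 1, 1, 1); (3, 0, 0, 0); (0, 0, 0, 3))


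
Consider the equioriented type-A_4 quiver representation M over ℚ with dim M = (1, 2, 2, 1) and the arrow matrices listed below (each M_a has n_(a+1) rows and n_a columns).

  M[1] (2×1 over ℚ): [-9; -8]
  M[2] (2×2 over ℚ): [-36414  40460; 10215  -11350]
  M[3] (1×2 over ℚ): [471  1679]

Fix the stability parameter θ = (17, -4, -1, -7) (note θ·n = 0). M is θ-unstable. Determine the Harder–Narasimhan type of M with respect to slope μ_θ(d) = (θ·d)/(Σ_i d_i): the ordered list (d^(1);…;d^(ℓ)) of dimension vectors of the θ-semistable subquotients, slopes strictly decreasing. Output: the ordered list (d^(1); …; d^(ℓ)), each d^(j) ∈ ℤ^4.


Via rank(M_{q-1}∘⋯∘M_p): M ≅ I[1,4], I[2,2], I[3,3].
μ_θ-semistable layers: μ^(1)=5/4; μ^(2)=-1; μ^(3)=-4

((1, 1, 1, 1); (0, 0, 1, 0); (0, 1, 0, 0))


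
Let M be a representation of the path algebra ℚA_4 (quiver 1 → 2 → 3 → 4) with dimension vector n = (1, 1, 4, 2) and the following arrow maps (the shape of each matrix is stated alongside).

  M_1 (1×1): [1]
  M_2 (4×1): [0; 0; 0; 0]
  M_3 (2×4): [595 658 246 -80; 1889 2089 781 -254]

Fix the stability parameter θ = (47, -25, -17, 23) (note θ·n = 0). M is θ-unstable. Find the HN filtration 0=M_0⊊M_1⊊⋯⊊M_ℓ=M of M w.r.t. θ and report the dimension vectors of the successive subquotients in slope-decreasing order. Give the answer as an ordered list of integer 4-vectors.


Via rank(M_{q-1}∘⋯∘M_p): M ≅ I[1,2], I[3,3]^2, I[3,4]^2.
μ_θ-semistable layers: μ^(1)=23; μ^(2)=11; μ^(3)=-17

((0, 0, 0, 2); (1, 1, 0, 0); (0, 0, 4, 0))


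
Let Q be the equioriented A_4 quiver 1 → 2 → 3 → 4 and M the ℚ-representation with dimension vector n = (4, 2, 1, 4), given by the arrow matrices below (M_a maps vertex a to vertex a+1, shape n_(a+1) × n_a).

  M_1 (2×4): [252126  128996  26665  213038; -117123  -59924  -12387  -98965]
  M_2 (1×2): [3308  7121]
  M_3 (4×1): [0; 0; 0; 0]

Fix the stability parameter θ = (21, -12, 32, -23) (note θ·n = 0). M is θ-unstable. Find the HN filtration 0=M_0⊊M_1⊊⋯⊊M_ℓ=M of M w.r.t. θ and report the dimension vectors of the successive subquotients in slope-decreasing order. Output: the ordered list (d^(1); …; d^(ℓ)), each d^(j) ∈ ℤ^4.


Barcode: M ≅ I[1,1]^2, I[1,2], I[1,3], I[4,4]^4. HN layers by μ_θ (4 steps, strictly decreasing):
  μ^(1)=32; μ^(2)=21; μ^(3)=9/2; μ^(4)=-23

((0, 0, 1, 0); (2, 0, 0, 0); (2, 2, 0, 0); (0, 0, 0, 4))


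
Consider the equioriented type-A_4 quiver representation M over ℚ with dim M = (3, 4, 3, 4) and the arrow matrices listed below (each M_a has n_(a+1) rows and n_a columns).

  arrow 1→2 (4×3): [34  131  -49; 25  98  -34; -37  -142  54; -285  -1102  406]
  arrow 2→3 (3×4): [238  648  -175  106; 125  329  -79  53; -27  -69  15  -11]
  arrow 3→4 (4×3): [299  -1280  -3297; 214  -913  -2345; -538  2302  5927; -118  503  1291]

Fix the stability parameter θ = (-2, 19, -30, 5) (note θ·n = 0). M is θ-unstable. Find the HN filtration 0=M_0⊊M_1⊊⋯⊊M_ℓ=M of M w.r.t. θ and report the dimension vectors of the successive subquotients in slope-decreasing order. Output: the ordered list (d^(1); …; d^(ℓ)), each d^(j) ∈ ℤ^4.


Via rank(M_{q-1}∘⋯∘M_p): M ≅ I[1,1], I[1,4]^2, I[2,2], I[2,4], I[4,4].
μ_θ-semistable layers: μ^(1)=19; μ^(2)=5; μ^(3)=-2; μ^(4)=-13/3; μ^(5)=-11/2

((0, 1, 0, 0); (0, 0, 0, 4); (1, 0, 0, 0); (2, 2, 2, 0); (0, 1, 1, 0))


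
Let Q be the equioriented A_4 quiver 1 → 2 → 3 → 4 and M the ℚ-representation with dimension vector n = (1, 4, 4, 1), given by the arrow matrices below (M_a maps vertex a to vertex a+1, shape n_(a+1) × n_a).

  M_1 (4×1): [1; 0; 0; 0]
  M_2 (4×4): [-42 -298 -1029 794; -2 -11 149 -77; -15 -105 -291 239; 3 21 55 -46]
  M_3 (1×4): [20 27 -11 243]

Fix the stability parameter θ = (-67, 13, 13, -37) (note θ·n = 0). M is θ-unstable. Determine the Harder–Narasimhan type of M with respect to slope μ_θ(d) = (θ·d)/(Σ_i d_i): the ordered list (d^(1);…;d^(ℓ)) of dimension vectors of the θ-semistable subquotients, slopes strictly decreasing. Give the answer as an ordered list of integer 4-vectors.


Barcode: M ≅ I[1,3], I[2,3]^2, I[2,4]. HN layers by μ_θ (3 steps, strictly decreasing):
  μ^(1)=13; μ^(2)=-11/3; μ^(3)=-67

((0, 3, 3, 0); (0, 1, 1, 1); (1, 0, 0, 0))


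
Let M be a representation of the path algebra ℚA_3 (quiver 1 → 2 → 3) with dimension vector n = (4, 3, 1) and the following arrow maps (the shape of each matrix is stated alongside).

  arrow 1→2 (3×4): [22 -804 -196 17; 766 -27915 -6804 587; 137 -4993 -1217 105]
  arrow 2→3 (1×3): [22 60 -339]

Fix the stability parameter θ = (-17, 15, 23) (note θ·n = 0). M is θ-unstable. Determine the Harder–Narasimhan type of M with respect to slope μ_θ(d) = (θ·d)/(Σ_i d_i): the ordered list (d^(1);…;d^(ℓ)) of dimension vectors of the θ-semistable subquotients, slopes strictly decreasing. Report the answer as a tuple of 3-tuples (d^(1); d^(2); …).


Interval decomposition of M: I[1,1], I[1,2]^2, I[1,3].
HN type (ℓ=3): μ^(1)=23; μ^(2)=15; μ^(3)=-17

((0, 0, 1); (0, 3, 0); (4, 0, 0))


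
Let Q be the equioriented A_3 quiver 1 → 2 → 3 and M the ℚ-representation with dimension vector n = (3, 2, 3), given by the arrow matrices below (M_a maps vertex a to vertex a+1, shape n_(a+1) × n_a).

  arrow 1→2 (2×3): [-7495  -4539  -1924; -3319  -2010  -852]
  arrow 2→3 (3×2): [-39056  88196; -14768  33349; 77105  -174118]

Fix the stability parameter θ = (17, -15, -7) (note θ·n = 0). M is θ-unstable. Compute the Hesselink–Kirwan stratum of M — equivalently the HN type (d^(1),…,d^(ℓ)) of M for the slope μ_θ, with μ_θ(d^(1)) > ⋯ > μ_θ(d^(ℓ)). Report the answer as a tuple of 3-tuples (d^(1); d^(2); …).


Via rank(M_{q-1}∘⋯∘M_p): M ≅ I[1,1], I[1,3]^2, I[3,3].
μ_θ-semistable layers: μ^(1)=17; μ^(2)=-5/3; μ^(3)=-7

((1, 0, 0); (2, 2, 2); (0, 0, 1))


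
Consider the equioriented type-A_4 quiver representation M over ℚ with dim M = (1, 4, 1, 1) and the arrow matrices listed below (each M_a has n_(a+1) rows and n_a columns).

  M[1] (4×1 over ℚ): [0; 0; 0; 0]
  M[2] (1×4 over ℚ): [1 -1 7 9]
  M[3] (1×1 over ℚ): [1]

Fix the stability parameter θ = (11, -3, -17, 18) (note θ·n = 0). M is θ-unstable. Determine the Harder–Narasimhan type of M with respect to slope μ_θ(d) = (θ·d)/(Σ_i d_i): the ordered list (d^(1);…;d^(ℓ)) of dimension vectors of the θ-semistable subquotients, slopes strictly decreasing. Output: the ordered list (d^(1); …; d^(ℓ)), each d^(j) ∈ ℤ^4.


Via rank(M_{q-1}∘⋯∘M_p): M ≅ I[1,1], I[2,2]^3, I[2,4].
μ_θ-semistable layers: μ^(1)=18; μ^(2)=11; μ^(3)=-3; μ^(4)=-10

((0, 0, 0, 1); (1, 0, 0, 0); (0, 3, 0, 0); (0, 1, 1, 0))


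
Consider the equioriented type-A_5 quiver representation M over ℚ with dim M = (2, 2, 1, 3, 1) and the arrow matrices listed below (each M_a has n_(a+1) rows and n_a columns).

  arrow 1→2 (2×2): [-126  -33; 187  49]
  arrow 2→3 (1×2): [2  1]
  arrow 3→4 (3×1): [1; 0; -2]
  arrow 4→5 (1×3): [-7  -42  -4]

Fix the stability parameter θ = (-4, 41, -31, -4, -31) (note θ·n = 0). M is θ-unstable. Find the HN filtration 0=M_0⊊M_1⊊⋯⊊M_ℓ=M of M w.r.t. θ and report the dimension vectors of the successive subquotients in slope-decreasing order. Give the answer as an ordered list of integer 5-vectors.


Interval decomposition of M: I[1,2], I[1,5], I[4,4]^2.
HN type (ℓ=3): μ^(1)=41; μ^(2)=-4; μ^(3)=-29/5

((0, 1, 0, 0, 0); (1, 0, 0, 2, 0); (1, 1, 1, 1, 1))


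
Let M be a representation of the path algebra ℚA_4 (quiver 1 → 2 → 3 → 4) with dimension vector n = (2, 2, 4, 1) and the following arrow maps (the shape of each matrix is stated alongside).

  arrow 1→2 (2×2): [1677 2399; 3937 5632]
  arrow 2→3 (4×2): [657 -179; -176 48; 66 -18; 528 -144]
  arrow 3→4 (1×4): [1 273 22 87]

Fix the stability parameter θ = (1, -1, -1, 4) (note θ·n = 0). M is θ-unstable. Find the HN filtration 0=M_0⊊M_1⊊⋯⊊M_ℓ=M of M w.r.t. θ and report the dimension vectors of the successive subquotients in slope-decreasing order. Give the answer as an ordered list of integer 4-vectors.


Via rank(M_{q-1}∘⋯∘M_p): M ≅ I[1,3], I[1,4], I[3,3]^2.
μ_θ-semistable layers: μ^(1)=4; μ^(2)=-1/3; μ^(3)=-1

((0, 0, 0, 1); (2, 2, 2, 0); (0, 0, 2, 0))


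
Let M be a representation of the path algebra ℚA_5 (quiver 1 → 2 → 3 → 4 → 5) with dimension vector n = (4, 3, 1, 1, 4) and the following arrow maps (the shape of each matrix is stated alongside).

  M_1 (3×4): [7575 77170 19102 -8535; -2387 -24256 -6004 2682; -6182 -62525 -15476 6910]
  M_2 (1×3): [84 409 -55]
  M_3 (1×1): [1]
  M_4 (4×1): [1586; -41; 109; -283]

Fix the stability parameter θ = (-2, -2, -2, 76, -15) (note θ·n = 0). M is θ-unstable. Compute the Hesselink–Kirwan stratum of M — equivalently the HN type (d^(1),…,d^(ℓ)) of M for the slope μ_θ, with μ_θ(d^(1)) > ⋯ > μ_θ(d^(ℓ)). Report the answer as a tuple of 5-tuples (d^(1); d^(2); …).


Via rank(M_{q-1}∘⋯∘M_p): M ≅ I[1,1], I[1,2]^2, I[1,5], I[5,5]^3.
μ_θ-semistable layers: μ^(1)=61/2; μ^(2)=-2; μ^(3)=-15

((0, 0, 0, 1, 1); (4, 3, 1, 0, 0); (0, 0, 0, 0, 3))


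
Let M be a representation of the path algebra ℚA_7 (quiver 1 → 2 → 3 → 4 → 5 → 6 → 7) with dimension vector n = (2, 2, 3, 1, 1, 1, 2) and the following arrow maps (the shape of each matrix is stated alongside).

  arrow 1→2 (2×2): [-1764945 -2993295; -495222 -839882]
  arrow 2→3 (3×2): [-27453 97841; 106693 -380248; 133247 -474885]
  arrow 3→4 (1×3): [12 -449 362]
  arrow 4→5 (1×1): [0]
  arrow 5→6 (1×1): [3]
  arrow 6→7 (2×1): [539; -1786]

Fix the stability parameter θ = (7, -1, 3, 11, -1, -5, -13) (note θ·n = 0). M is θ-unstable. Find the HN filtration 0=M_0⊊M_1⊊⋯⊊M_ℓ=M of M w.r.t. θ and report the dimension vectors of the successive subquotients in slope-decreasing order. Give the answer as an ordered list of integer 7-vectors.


Barcode: M ≅ I[1,1], I[1,4], I[2,3], I[3,3], I[5,7], I[7,7]. HN layers by μ_θ (6 steps, strictly decreasing):
  μ^(1)=11; μ^(2)=7; μ^(3)=3; μ^(4)=-1; μ^(5)=-19/3; μ^(6)=-13

((0, 0, 0, 1, 0, 0, 0); (1, 0, 0, 0, 0, 0, 0); (1, 1, 3, 0, 0, 0, 0); (0, 1, 0, 0, 0, 0, 0); (0, 0, 0, 0, 1, 1, 1); (0, 0, 0, 0, 0, 0, 1))


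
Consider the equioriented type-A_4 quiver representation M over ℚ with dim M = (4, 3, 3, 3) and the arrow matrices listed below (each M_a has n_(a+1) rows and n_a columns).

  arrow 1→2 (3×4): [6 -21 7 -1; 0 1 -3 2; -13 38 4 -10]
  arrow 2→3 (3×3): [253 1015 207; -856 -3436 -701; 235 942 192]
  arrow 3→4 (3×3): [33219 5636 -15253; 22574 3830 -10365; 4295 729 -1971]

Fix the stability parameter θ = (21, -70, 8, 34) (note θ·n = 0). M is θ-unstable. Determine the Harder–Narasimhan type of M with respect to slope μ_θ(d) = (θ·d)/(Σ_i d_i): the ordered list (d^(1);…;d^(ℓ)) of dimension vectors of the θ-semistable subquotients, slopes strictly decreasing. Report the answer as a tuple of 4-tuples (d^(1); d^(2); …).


Barcode: M ≅ I[1,1], I[1,4]^3. HN layers by μ_θ (4 steps, strictly decreasing):
  μ^(1)=34; μ^(2)=21; μ^(3)=8; μ^(4)=-49/2

((0, 0, 0, 3); (1, 0, 0, 0); (0, 0, 3, 0); (3, 3, 0, 0))


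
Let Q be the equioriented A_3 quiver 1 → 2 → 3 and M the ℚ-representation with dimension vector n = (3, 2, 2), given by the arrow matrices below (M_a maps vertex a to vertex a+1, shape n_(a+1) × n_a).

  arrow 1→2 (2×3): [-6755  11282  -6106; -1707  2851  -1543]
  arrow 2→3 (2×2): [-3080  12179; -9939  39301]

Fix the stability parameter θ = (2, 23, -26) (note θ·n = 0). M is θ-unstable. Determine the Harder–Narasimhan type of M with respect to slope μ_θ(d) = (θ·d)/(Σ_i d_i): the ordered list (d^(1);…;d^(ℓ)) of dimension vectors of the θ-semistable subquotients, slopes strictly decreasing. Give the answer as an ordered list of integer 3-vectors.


Via rank(M_{q-1}∘⋯∘M_p): M ≅ I[1,1], I[1,3]^2.
μ_θ-semistable layers: μ^(1)=2; μ^(2)=-1/3

((1, 0, 0); (2, 2, 2))


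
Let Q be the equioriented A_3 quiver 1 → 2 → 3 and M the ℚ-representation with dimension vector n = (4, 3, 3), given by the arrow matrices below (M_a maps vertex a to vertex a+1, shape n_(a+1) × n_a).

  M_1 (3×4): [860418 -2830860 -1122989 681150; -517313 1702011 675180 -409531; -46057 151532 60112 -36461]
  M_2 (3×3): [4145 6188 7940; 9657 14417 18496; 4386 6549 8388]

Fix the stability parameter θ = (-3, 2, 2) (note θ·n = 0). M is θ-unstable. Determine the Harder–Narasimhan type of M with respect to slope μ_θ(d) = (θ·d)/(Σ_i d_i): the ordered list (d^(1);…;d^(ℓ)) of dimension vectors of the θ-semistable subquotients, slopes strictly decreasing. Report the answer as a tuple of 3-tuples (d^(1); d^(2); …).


Barcode: M ≅ I[1,1], I[1,2], I[1,3]^2, I[3,3]. HN layers by μ_θ (2 steps, strictly decreasing):
  μ^(1)=2; μ^(2)=-3

((0, 3, 3); (4, 0, 0))


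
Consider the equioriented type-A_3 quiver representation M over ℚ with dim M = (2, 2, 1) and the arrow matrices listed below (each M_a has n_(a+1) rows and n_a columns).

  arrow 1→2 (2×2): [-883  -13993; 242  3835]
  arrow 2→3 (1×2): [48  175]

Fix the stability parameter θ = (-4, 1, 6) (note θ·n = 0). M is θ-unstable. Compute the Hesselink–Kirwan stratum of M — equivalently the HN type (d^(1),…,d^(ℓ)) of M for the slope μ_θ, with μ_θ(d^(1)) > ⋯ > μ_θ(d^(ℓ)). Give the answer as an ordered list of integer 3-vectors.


Barcode: M ≅ I[1,2], I[1,3]. HN layers by μ_θ (3 steps, strictly decreasing):
  μ^(1)=6; μ^(2)=1; μ^(3)=-4

((0, 0, 1); (0, 2, 0); (2, 0, 0))


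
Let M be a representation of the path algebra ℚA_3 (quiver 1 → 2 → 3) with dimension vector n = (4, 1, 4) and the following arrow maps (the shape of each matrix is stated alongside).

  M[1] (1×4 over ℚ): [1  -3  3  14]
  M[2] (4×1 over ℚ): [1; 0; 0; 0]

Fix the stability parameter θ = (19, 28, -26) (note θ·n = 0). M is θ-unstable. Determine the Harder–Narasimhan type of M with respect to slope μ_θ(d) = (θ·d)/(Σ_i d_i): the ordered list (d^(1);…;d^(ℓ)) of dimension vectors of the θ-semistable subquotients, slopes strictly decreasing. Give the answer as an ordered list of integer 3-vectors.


Interval decomposition of M: I[1,1]^3, I[1,3], I[3,3]^3.
HN type (ℓ=3): μ^(1)=19; μ^(2)=7; μ^(3)=-26

((3, 0, 0); (1, 1, 1); (0, 0, 3))


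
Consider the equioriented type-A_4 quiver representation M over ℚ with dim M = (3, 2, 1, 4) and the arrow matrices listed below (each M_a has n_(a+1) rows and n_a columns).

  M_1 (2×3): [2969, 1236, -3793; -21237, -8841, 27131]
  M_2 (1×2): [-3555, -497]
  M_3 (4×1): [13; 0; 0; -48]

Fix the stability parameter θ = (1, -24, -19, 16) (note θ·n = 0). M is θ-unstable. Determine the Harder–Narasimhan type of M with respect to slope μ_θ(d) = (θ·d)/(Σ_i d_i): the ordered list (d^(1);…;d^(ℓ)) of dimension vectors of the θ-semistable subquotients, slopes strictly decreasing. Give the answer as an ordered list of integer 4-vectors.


Interval decomposition of M: I[1,1], I[1,2], I[1,4], I[4,4]^3.
HN type (ℓ=4): μ^(1)=16; μ^(2)=1; μ^(3)=-23/2; μ^(4)=-14

((0, 0, 0, 4); (1, 0, 0, 0); (1, 1, 0, 0); (1, 1, 1, 0))


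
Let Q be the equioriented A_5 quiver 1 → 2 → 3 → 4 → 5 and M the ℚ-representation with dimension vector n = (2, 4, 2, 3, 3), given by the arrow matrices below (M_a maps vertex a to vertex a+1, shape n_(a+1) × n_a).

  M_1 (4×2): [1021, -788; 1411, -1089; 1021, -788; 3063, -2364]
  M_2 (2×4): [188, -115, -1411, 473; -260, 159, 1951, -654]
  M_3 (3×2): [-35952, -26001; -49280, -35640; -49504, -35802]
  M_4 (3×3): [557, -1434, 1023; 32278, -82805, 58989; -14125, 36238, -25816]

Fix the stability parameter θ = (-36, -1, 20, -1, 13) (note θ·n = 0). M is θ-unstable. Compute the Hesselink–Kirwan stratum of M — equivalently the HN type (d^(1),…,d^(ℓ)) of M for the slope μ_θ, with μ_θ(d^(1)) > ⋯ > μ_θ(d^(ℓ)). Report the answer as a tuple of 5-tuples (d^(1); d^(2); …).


Interval decomposition of M: I[1,3], I[1,5], I[2,2]^2, I[4,5]^2.
HN type (ℓ=5): μ^(1)=20; μ^(2)=13; μ^(3)=19/2; μ^(4)=-1; μ^(5)=-36

((0, 0, 1, 0, 0); (0, 0, 0, 0, 3); (0, 0, 1, 1, 0); (0, 4, 0, 2, 0); (2, 0, 0, 0, 0))


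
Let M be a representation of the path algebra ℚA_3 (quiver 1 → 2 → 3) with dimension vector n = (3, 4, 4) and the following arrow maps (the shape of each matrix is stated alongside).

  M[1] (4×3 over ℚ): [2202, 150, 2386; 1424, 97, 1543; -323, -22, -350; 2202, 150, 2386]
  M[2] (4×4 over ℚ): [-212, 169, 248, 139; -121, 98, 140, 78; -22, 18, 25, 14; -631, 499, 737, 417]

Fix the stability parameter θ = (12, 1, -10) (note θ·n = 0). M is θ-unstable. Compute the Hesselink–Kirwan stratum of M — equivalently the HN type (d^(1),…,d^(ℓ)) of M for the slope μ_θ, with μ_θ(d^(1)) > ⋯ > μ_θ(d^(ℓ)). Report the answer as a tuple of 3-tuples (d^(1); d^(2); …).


Interval decomposition of M: I[1,1], I[1,3]^2, I[2,3]^2.
HN type (ℓ=3): μ^(1)=12; μ^(2)=1; μ^(3)=-9/2

((1, 0, 0); (2, 2, 2); (0, 2, 2))


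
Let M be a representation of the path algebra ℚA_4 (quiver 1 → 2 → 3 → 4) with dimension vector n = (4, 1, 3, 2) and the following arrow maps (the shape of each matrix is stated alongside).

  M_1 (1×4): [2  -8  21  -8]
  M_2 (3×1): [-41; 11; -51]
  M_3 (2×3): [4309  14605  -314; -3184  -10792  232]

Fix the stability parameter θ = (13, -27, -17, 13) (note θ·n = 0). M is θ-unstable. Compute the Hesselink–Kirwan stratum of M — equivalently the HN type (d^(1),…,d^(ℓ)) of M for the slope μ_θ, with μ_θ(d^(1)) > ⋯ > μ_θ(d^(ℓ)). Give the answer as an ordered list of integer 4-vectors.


Interval decomposition of M: I[1,1]^3, I[1,3], I[3,4]^2.
HN type (ℓ=3): μ^(1)=13; μ^(2)=-31/3; μ^(3)=-17

((3, 0, 0, 2); (1, 1, 1, 0); (0, 0, 2, 0))


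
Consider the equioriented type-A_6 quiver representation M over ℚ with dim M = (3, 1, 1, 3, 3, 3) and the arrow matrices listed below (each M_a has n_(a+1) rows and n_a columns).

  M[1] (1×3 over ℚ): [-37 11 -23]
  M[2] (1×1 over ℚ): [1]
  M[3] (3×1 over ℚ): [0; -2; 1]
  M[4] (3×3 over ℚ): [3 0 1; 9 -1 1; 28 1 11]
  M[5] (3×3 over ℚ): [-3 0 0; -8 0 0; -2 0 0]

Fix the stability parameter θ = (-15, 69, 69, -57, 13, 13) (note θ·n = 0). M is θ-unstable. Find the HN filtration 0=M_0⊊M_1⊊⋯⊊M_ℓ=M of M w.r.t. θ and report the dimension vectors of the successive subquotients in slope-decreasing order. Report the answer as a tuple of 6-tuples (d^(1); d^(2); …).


Interval decomposition of M: I[1,1]^2, I[1,6], I[4,5]^2, I[6,6]^2.
HN type (ℓ=4): μ^(1)=107/5; μ^(2)=13; μ^(3)=-15; μ^(4)=-57

((0, 1, 1, 1, 1, 1); (0, 0, 0, 0, 2, 2); (3, 0, 0, 0, 0, 0); (0, 0, 0, 2, 0, 0))


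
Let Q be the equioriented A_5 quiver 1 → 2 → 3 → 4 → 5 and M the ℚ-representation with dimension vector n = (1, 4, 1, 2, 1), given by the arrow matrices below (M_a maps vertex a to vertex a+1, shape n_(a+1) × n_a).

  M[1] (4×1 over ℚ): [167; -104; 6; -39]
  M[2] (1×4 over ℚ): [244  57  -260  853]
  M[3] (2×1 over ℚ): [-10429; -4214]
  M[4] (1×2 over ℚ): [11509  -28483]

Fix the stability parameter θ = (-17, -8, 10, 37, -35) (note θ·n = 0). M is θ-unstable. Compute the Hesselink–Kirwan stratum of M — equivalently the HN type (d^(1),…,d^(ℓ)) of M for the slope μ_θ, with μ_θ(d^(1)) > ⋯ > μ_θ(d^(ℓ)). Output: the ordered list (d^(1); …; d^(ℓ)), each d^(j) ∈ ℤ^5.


Barcode: M ≅ I[1,5], I[2,2]^3, I[4,4]. HN layers by μ_θ (4 steps, strictly decreasing):
  μ^(1)=37; μ^(2)=4; μ^(3)=-8; μ^(4)=-17

((0, 0, 0, 1, 0); (0, 0, 1, 1, 1); (0, 4, 0, 0, 0); (1, 0, 0, 0, 0))
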